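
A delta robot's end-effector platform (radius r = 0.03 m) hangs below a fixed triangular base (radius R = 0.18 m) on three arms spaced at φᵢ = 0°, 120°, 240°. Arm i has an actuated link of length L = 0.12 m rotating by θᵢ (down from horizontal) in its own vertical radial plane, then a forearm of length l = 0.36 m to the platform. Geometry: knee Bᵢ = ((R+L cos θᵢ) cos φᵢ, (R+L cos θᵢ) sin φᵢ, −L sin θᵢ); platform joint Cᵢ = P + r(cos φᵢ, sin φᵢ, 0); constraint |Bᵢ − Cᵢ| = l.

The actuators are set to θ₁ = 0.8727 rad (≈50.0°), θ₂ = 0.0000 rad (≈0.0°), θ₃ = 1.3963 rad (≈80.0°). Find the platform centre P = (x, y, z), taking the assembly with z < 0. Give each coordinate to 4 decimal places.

arm 1 at φ=0.0°: (R−r)+L cos θ1 = 0.2271;  O1 = (0.2271, 0.0000, -0.0919)
arm 2 at φ=120.0°: (R−r)+L cos θ2 = 0.2700;  O2 = (-0.1350, 0.2338, 0.0000)
O3 = (0.1708·cos240.0°, 0.1708·sin240.0°, -0.1182) = (-0.0854, -0.1479, -0.1182)
eliminate P² terms by subtracting sphere 1 from 2 and 3
plane₁₂: -0.7243x+0.4677y+0.1839z = 0.0129
Cramer: x(z) = 0.0081+0.0589z;  y(z) = 0.0400-0.3019z
quadratic in z: (1.0946)z²+(0.1339)z+(-0.0716)=0, √Δ=0.5756 → z ∈ {-0.3241, 0.2017}; z = -0.3241 (taking z<0)
x = -0.0110, y = 0.1378

(-0.0110, 0.1378, -0.3241)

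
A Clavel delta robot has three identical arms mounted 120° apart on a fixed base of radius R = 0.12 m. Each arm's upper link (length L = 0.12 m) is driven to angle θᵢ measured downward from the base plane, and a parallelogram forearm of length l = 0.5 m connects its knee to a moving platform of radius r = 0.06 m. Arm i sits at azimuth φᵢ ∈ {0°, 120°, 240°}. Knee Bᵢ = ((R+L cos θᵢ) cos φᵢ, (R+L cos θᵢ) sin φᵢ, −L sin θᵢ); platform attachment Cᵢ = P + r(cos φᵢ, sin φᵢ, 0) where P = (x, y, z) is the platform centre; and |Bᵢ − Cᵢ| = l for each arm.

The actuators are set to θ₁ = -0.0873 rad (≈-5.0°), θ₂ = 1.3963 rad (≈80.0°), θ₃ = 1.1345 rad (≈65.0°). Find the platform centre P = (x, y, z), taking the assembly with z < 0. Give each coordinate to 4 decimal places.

centre 1 = (0.1795·cos0.0°, 0.1795·sin0.0°, 0.0105) = (0.1795, 0.0000, 0.0105)
arm 2 at φ=120.0°: e+L cos θ2 = 0.0808;  centre 2 = (-0.0404, 0.0700, -0.1182)
arm 3 at φ=240.0°: e+L cos θ3 = 0.1107;  centre 3 = (-0.0554, -0.0959, -0.1088)
|centre ₂|²−|centre ₁|² = -0.0118;  |centre ₃|²−|centre ₁|² = -0.0083
plane₁₂: -0.4399x+0.1400y+-0.2573z = -0.0118
Cramer: x(z) = 0.0228-0.5510z;  y(z) = -0.0129+0.1064z
sphere 1 gives Az²+Bz+C=0 with A=1.3149, B=0.1490, C=-0.2252;  B²−4AC=1.2065;  roots -0.4743, 0.3610;  negative root z = -0.4743
x = 0.2842, y = -0.0633

(0.2842, -0.0633, -0.4743)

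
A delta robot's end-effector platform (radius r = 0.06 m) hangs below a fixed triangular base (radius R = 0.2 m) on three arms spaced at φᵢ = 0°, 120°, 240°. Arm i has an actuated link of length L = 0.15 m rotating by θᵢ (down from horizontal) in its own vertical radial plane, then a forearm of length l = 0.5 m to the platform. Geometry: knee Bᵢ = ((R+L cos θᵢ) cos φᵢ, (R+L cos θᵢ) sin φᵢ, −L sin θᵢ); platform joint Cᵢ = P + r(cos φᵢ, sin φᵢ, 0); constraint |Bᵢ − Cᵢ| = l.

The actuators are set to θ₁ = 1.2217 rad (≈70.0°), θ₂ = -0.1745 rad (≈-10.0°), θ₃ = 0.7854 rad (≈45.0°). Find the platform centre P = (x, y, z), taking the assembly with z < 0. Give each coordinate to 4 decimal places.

φ1=0.0°: virtual centre (0.1913, 0.0000, -0.1410), radius l
φ2=120.0°: virtual centre (-0.1439, 0.2492, 0.0260), radius l
φ3=240.0°: virtual centre (-0.1230, -0.2131, -0.1061), radius l
subtract pairs → two planes through P
[-0.6703 0.4983 0.3340]·P = 0.0270;  [-0.6287 -0.4262 0.0698]·P = 0.0153
det = 0.5990;  x = -0.0320+0.2957z,  y = 0.0112+-0.2725z
into |P−S₁|² = l²: 1.1617z² + 0.1438z + -0.1802 = 0;  Δ = 0.8578;  z = -0.4605 or 0.3368 → z<0 root = -0.4605
x = -0.1681, y = 0.1366

(-0.1681, 0.1366, -0.4605)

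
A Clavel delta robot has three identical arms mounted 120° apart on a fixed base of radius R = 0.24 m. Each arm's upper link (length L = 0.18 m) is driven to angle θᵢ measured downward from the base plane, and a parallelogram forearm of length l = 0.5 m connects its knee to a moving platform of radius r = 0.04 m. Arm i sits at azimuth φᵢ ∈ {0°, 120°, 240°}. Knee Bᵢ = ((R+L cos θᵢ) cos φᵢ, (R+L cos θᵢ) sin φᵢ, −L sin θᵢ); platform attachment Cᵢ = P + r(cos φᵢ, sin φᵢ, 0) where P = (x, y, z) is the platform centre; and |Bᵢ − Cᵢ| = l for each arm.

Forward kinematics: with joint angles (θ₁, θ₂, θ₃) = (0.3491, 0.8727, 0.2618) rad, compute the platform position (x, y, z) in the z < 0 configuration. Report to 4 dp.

(0.0371, -0.0863, -0.4253)

arm 1 at φ=0.0°: (R−r)+L cos θ1 = 0.3691;  O1 = (0.3691, 0.0000, -0.0616)
φ2=120.0°: virtual centre (-0.1578, 0.2734, -0.1379), radius l
O3 = (0.3739·cos240.0°, 0.3739·sin240.0°, -0.0466) = (-0.1869, -0.3238, -0.0466)
subtract pairs → two planes through P
linear system: -1.0540x+0.5468y = -0.0214−-0.1526z; -1.1122x+-0.6476y = 0.0019−0.0300z
det = 1.2906;  x = 0.0099+-0.0639z,  y = -0.0200+0.1560z
into |P−O₁|² = l²: 1.0284z² + 0.1628z + -0.1168 = 0;  Δ = 0.5069;  z = -0.4253 or 0.2670 → z<0 root = -0.4253
x = 0.0371, y = -0.0863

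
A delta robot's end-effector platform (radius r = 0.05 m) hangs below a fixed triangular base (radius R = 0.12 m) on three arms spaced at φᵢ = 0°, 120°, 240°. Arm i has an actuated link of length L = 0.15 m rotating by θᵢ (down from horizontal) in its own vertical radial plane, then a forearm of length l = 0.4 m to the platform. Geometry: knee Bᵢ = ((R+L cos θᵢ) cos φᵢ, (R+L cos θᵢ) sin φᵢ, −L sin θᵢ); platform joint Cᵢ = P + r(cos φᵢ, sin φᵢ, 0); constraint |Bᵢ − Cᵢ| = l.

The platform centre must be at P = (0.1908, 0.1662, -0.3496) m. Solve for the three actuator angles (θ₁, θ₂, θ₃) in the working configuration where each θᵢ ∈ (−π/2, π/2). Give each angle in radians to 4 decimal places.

θ₁ = -0.0875, θ₂ = 0.5235, θ₃ = 1.3961

rotate P by −φ1: (0.1908, 0.1662, -0.3496)
  A=-0.1208, B=-0.3496, C=(l²−L²−A²−y'²−z²)/(2L)=-0.0898
  √(A²+B²)=0.3699;  θ1 = -1.9035+1.8160 ≈ -0.0875
arm 2 (φ=120.0°): x'=0.0485, y'=-0.2483
  e−x'=0.0215;  (l²−L²−(e−x')²−y'²−z²)/2L = -0.1562
  θ2 = atan2(B,A) + arccos(C/0.3503) = 0.5235
arm 3 (φ=240.0°): x'=-0.2393, y'=0.0821
  A cos θ + B sin θ = C:  0.3093·cos θ + -0.3496·sin θ = -0.2905
  γ=atan2(-0.3496,0.3093)=-0.8464;  ψ=arccos(-0.6223)=2.2425;  θ3=γ+ψ≈1.3961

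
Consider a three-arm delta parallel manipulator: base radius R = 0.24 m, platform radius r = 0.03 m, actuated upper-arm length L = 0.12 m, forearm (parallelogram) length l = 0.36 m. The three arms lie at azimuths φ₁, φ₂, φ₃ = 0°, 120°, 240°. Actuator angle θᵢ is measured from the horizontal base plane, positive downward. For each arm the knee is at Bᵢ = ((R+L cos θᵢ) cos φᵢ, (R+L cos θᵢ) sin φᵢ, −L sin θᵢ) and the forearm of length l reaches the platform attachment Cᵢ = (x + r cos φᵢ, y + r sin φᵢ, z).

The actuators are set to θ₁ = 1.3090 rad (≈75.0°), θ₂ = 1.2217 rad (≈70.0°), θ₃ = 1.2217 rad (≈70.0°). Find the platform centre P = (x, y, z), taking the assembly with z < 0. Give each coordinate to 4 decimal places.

φ1=0.0°: virtual centre (0.2411, 0.0000, -0.1159), radius l
φ2=120.0°: virtual centre (-0.1255, 0.2174, -0.1128), radius l
arm 3 at φ=240.0°: e+L cos θ3 = 0.2510;  S3 = (-0.1255, -0.2174, -0.1128)
|S₂|²−|S₁|² = 0.0042;  |S₃|²−|S₁|² = 0.0042
[-0.7332 0.4348 0.0063]·P = 0.0042;  [-0.7332 -0.4348 0.0063]·P = 0.0042
det = 0.6376;  x = -0.0057+0.0086z,  y = 0.0000+0.0000z
quadratic in z: (1.0001)z²+(0.2276)z+(-0.0553)=0, √Δ=0.5224 → z ∈ {-0.3749, 0.1474}; z = -0.3749 (taking z<0)
x = -0.0089, y = 0.0000

(-0.0089, 0.0000, -0.3749)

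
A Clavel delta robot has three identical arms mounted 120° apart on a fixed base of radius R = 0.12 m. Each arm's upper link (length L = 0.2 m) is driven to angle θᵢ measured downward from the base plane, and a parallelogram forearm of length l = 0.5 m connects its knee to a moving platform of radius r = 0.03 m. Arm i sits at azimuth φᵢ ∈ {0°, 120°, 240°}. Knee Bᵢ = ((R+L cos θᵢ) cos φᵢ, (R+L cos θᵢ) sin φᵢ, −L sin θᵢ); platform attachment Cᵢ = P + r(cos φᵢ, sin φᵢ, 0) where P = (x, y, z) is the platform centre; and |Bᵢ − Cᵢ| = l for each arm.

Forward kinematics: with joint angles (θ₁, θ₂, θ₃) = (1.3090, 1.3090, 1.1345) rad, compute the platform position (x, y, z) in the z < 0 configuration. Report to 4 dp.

arm 1 at φ=0.0°: (R−r)+L cos θ1 = 0.1418;  O1 = (0.1418, 0.0000, -0.1932)
O2 = (0.1418·cos120.0°, 0.1418·sin120.0°, -0.1932) = (-0.0709, 0.1228, -0.1932)
O3 = (0.1745·cos240.0°, 0.1745·sin240.0°, -0.1813) = (-0.0873, -0.1511, -0.1813)
subtract pairs → two planes through P
[-0.4253 0.2455 0.0000]·P = 0.0000;  [-0.4580 -0.3023 0.0238]·P = 0.0059
Cramer: x(z) = -0.0060+0.0243z;  y(z) = -0.0104+0.0421z
sphere 1 gives Az²+Bz+C=0 with A=1.0024, B=0.3783, C=-0.1907;  B²−4AC=0.9079;  roots -0.6640, 0.2866;  negative root z = -0.6640
x = -0.0221, y = -0.0383

(-0.0221, -0.0383, -0.6640)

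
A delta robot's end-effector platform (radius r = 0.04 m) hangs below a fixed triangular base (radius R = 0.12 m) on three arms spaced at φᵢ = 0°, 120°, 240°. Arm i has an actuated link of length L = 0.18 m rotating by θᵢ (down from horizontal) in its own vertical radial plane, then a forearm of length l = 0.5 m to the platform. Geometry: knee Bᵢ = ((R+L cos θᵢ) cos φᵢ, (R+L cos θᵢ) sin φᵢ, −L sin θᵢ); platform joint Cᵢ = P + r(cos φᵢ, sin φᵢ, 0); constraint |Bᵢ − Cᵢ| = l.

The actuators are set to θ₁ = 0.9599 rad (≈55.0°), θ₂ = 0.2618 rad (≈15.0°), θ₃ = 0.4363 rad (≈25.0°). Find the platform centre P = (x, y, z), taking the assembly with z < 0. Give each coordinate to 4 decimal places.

(-0.1593, 0.0349, -0.5100)

arm 1 at φ=0.0°: e+L cos θ1 = 0.1832;  centre 1 = (0.1832, 0.0000, -0.1474)
arm 2 at φ=120.0°: e+L cos θ2 = 0.2539;  centre 2 = (-0.1269, 0.2199, -0.0466)
centre 3 = (0.2431·cos240.0°, 0.2431·sin240.0°, -0.0761) = (-0.1216, -0.2106, -0.0761)
eliminate P² terms by subtracting sphere 1 from 2 and 3
linear system: -0.6204x+0.4397y = 0.0113−0.2017z; -0.6096x+-0.4211y = 0.0096−0.1428z
Cramer: x(z) = -0.0169+0.2791z;  y(z) = 0.0018-0.0650z
into |P−centre ₁|² = l²: 1.0821z² + 0.1829z + -0.1882 = 0;  Δ = 0.8480;  z = -0.5100 or 0.3410 → z<0 root = -0.5100
x = -0.1593, y = 0.0349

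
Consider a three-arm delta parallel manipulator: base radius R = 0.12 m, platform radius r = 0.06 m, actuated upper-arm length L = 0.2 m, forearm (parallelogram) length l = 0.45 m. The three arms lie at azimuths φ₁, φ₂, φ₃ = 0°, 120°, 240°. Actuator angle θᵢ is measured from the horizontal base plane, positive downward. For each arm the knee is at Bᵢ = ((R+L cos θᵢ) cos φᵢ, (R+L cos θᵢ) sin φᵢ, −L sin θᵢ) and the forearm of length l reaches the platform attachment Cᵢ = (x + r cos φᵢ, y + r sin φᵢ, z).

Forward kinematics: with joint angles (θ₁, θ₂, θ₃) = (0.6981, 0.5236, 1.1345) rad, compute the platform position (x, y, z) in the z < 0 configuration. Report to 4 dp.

φ1=0.0°: virtual centre (0.2132, 0.0000, -0.1286), radius l
φ2=120.0°: virtual centre (-0.1166, 0.2020, -0.1000), radius l
arm 3 at φ=240.0°: e+L cos θ3 = 0.1445;  S3 = (-0.0723, -0.1252, -0.1813)
eliminate P² terms by subtracting sphere 1 from 2 and 3
[-0.6596 0.4039 0.0571]·P = 0.0024;  [-0.5709 -0.2503 -0.1054]·P = -0.0082
Cramer: x(z) = 0.0069-0.0715z;  y(z) = 0.0172-0.2581z
quadratic in z: (1.0717)z²+(0.2777)z+(-0.1431)=0, √Δ=0.8310 → z ∈ {-0.5173, 0.2581}; z = -0.5173 (taking z<0)
x = 0.0439, y = 0.1507

(0.0439, 0.1507, -0.5173)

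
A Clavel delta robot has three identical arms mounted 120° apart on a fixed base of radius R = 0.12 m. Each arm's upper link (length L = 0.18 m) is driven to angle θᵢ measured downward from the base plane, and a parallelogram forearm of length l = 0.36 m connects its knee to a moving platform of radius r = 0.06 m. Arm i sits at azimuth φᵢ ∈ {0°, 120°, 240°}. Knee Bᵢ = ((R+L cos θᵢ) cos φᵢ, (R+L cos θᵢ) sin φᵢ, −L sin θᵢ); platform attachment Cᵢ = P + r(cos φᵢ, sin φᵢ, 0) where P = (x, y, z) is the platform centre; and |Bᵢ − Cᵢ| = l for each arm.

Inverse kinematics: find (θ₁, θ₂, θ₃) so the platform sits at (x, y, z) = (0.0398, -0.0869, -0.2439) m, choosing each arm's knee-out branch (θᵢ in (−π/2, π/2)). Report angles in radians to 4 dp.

θ₁ = -0.2618, θ₂ = 0.4359, θ₃ = -0.3493

rotate P by −φ1: (0.0398, -0.0869, -0.2439)
  A cos θ + B sin θ = C:  0.0202·cos θ + -0.2439·sin θ = 0.0826
  √(A²+B²)=0.2447;  θ1 = -1.4882+1.2263 ≈ -0.2618
φ2=120.0° → target in arm frame (-0.0952, 0.0090)
  A cos θ + B sin θ = C:  0.1552·cos θ + -0.2439·sin θ = 0.0377
  γ=atan2(-0.2439,0.1552)=-1.0042;  ψ=arccos(0.1303)=1.4401;  θ2=γ+ψ≈0.4359
arm 3 (φ=240.0°): x'=0.0554, y'=0.0779
  A=0.0046, B=-0.2439, C=(l²−L²−A²−y'²−z²)/(2L)=0.0878
  γ=atan2(-0.2439,0.0046)=-1.5518;  ψ=arccos(0.3601)=1.2025;  θ3=γ+ψ≈-0.3493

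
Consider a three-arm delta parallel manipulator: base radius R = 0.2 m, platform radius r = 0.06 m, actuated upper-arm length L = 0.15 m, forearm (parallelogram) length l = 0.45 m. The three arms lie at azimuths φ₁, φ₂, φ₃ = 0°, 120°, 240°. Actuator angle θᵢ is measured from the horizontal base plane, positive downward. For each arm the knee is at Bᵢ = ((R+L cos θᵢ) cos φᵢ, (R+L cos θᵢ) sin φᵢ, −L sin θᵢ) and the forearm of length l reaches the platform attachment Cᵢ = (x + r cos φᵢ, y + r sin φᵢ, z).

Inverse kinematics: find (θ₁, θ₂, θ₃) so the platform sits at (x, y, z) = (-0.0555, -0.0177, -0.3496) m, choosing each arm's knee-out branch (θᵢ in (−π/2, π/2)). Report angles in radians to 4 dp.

θ₁ = 0.3490, θ₂ = 0.0001, θ₃ = -0.1745

rotate P by −φ1: (-0.0555, -0.0177, -0.3496)
  A cos θ + B sin θ = C:  0.1955·cos θ + -0.3496·sin θ = 0.0642
  γ=atan2(-0.3496,0.1955)=-1.0609;  ψ=arccos(0.1602)=1.4099;  θ1=γ+ψ≈0.3490
arm 2 (φ=120.0°): x'=0.0124, y'=0.0569
  e−x'=0.1276;  (l²−L²−(e−x')²−y'²−z²)/2L = 0.1275
  γ=atan2(-0.3496,0.1276)=-1.2209;  ψ=arccos(0.3427)=1.2210;  θ2=γ+ψ≈0.0001
arm 3 (φ=240.0°): x'=0.0431, y'=-0.0392
  A cos θ + B sin θ = C:  0.0969·cos θ + -0.3496·sin θ = 0.1562
  √(A²+B²)=0.3628;  θ3 = -1.3004+1.1258 ≈ -0.1745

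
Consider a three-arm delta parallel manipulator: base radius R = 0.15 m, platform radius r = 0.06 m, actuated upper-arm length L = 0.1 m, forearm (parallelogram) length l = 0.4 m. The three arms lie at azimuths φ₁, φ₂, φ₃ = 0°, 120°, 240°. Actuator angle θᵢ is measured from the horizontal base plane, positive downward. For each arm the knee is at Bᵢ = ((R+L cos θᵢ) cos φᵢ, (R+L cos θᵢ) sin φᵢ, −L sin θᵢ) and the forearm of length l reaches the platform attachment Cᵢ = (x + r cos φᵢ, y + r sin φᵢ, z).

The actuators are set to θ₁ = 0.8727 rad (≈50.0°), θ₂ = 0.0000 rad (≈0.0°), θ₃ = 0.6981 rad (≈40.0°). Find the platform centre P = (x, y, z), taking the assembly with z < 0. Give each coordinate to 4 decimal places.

(-0.0769, 0.0854, -0.3917)

φ1=0.0°: virtual centre (0.1543, 0.0000, -0.0766), radius l
arm 2 at φ=120.0°: ρ2 = 0.1900;  centre 2 = (-0.0950, 0.1645, 0.0000)
arm 3 at φ=240.0°: ρ3 = 0.1666;  centre 3 = (-0.0833, -0.1443, -0.0643)
|centre ₂|²−|centre ₁|² = 0.0064;  |centre ₃|²−|centre ₁|² = 0.0022
linear system: -0.4986x+0.3291y = 0.0064−0.1532z; -0.4752x+-0.2886y = 0.0022−0.0247z
det = 0.3002;  x = -0.0086+0.1743z,  y = 0.0065+-0.2015z
quadratic in z: (1.0710)z²+(0.0938)z+(-0.1276)=0, √Δ=0.7451 → z ∈ {-0.3917, 0.3041}; z = -0.3917 (taking z<0)
x = -0.0769, y = 0.0854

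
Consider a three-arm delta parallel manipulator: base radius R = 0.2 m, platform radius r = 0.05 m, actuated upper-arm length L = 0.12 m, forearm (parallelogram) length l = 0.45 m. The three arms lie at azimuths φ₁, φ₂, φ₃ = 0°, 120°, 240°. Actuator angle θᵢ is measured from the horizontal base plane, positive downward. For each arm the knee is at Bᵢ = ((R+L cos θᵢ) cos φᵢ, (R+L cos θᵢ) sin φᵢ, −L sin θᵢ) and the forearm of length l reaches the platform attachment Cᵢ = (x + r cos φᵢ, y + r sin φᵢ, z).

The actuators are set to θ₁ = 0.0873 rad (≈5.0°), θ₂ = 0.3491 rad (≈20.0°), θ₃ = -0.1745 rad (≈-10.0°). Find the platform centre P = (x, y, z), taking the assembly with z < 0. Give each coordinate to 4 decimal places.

(0.0015, -0.0513, -0.3683)

φ1=0.0°: virtual centre (0.2695, 0.0000, -0.0105), radius l
φ2=120.0°: virtual centre (-0.1314, 0.2276, -0.0410), radius l
φ3=240.0°: virtual centre (-0.1341, -0.2322, 0.0208), radius l
eliminate P² terms by subtracting sphere 1 from 2 and 3
plane₁₂: -0.8018x+0.4551y+-0.0612z = -0.0020
Cramer: x(z) = 0.0015+0.0001z;  y(z) = -0.0018+0.1346z
quadratic in z: (1.0181)z²+(0.0204)z+(-0.1306)=0, √Δ=0.7295 → z ∈ {-0.3683, 0.3482}; z = -0.3683 (taking z<0)
x = 0.0015, y = -0.0513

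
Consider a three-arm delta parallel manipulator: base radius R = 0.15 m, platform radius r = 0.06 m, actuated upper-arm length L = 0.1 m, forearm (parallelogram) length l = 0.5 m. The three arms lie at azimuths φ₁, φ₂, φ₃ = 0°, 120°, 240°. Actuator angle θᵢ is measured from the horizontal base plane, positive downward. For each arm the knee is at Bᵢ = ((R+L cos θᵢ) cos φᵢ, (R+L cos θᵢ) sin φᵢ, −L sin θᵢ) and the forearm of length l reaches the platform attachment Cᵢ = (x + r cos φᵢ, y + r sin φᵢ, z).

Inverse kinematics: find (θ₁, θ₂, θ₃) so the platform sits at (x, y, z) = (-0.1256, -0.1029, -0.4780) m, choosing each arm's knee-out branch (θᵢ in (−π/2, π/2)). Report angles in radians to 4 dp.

rotate P by −φ1: (-0.1256, -0.1029, -0.4780)
  e−x'=0.2156;  (l²−L²−(e−x')²−y'²−z²)/2L = -0.2278
  γ=atan2(-0.4780,0.2156)=-1.1471;  ψ=arccos(-0.4344)=2.0201;  θ1=γ+ψ≈0.8731
arm 2 (φ=120.0°): x'=-0.0263, y'=0.1602
  e−x'=0.1163;  (l²−L²−(e−x')²−y'²−z²)/2L = -0.1384
  γ=atan2(-0.4780,0.1163)=-1.3321;  ψ=arccos(-0.2814)=1.8560;  θ2=γ+ψ≈0.5239
rotate P by −φ3: (0.1519, -0.0573, -0.4780)
  e−x'=-0.0619;  (l²−L²−(e−x')²−y'²−z²)/2L = 0.0220
  γ=atan2(-0.4780,-0.0619)=-1.6996;  ψ=arccos(0.0456)=1.5252;  θ3=γ+ψ≈-0.1744

θ₁ = 0.8731, θ₂ = 0.5239, θ₃ = -0.1744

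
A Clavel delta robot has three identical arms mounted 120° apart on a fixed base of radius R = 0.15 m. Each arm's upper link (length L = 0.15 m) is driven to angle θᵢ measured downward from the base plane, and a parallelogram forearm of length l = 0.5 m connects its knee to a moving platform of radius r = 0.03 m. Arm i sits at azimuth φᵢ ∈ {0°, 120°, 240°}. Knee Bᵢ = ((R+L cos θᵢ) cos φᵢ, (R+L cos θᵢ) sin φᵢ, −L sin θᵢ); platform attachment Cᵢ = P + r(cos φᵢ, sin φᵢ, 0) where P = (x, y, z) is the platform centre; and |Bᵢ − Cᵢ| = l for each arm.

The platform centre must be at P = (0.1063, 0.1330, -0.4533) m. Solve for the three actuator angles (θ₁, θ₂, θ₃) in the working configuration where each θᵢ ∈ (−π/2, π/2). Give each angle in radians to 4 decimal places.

θ₁ = -0.0002, θ₂ = 0.1745, θ₃ = 0.9598

rotate P by −φ1: (0.1063, 0.1330, -0.4533)
  e−x'=0.0137;  (l²−L²−(e−x')²−y'²−z²)/2L = 0.0138
  √(A²+B²)=0.4535;  θ1 = -1.5406+1.5403 ≈ -0.0002
arm 2 (φ=120.0°): x'=0.0620, y'=-0.1586
  A=0.0580, B=-0.4533, C=(l²−L²−A²−y'²−z²)/(2L)=-0.0216
  θ2 = atan2(B,A) + arccos(C/0.4570) = 0.1745
rotate P by −φ3: (-0.1683, 0.0256, -0.4533)
  A=0.2883, B=-0.4533, C=(l²−L²−A²−y'²−z²)/(2L)=-0.2059
  θ3 = atan2(B,A) + arccos(C/0.5372) = 0.9598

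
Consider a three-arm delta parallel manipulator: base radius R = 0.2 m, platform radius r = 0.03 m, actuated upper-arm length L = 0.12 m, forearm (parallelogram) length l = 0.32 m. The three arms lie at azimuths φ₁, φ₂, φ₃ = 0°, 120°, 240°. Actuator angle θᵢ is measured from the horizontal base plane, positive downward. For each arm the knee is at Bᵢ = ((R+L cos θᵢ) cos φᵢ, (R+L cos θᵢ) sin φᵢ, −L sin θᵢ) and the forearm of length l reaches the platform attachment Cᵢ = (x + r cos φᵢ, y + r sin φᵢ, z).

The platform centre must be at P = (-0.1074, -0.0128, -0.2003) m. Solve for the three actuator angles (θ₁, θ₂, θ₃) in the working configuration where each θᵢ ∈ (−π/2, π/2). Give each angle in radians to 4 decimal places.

θ₁ = 1.3094, θ₂ = 0.1743, θ₃ = -0.0865

arm 1 (φ=0.0°): x'=-0.1074, y'=-0.0128
  e−x'=0.2774;  (l²−L²−(e−x')²−y'²−z²)/2L = -0.1218
  θ1 = atan2(B,A) + arccos(C/0.3422) = 1.3094
arm 2 (φ=120.0°): x'=0.0426, y'=0.0994
  A=0.1274, B=-0.2003, C=(l²−L²−A²−y'²−z²)/(2L)=0.0907
  γ=atan2(-0.2003,0.1274)=-1.0043;  ψ=arccos(0.3821)=1.1787;  θ2=γ+ψ≈0.1743
rotate P by −φ3: (0.0648, -0.0866, -0.2003)
  A=0.1052, B=-0.2003, C=(l²−L²−A²−y'²−z²)/(2L)=0.1221
  θ3 = atan2(B,A) + arccos(C/0.2263) = -0.0865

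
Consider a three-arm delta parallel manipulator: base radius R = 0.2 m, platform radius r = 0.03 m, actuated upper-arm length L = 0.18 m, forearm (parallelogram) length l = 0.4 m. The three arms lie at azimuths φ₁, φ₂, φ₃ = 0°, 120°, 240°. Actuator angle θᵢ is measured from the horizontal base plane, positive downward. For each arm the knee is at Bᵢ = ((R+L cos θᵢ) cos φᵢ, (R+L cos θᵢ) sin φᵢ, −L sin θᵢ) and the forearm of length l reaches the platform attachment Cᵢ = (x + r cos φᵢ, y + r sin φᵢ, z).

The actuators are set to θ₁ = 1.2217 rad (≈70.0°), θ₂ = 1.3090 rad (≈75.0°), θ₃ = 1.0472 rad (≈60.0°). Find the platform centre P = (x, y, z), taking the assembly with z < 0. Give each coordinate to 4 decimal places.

arm 1 at φ=0.0°: e+L cos θ1 = 0.2316;  centre 1 = (0.2316, 0.0000, -0.1691)
arm 2 at φ=120.0°: e+L cos θ2 = 0.2166;  centre 2 = (-0.1083, 0.1876, -0.1739)
φ3=240.0°: virtual centre (-0.1300, -0.2252, -0.1559), radius l
subtract pairs → two planes through P
[-0.6797 0.3751 -0.0094]·P = -0.0051;  [-0.7231 -0.4503 0.0265]·P = 0.0097
Cramer: x(z) = -0.0023+0.0099z;  y(z) = -0.0178+0.0430z
quadratic in z: (1.0020)z²+(0.3321)z+(-0.0764)=0, √Δ=0.6453 → z ∈ {-0.4878, 0.1563}; z = -0.4878 (taking z<0)
x = -0.0071, y = -0.0388

(-0.0071, -0.0388, -0.4878)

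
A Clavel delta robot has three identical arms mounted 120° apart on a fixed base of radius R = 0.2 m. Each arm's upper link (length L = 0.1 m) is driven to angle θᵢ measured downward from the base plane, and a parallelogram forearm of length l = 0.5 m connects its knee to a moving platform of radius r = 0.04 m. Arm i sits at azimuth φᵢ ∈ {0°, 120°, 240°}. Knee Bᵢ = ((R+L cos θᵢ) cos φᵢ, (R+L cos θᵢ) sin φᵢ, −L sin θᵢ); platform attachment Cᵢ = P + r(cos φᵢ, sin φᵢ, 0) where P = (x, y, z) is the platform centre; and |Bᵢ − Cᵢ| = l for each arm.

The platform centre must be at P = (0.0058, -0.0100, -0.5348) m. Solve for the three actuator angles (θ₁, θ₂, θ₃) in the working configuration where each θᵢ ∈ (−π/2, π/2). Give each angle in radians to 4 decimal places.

θ₁ = 0.9595, θ₂ = 1.0468, θ₃ = 0.9597

rotate P by −φ1: (0.0058, -0.0100, -0.5348)
  A=0.1542, B=-0.5348, C=(l²−L²−A²−y'²−z²)/(2L)=-0.3494
  θ1 = atan2(B,A) + arccos(C/0.5566) = 0.9595
φ2=120.0° → target in arm frame (-0.0116, 0.0000)
  A cos θ + B sin θ = C:  0.1716·cos θ + -0.5348·sin θ = -0.3772
  γ=atan2(-0.5348,0.1716)=-1.2604;  ψ=arccos(-0.6716)=2.3072;  θ2=γ+ψ≈1.0468
rotate P by −φ3: (0.0058, 0.0100, -0.5348)
  e−x'=0.1542;  (l²−L²−(e−x')²−y'²−z²)/2L = -0.3495
  √(A²+B²)=0.5566;  θ3 = -1.2900+2.2497 ≈ 0.9597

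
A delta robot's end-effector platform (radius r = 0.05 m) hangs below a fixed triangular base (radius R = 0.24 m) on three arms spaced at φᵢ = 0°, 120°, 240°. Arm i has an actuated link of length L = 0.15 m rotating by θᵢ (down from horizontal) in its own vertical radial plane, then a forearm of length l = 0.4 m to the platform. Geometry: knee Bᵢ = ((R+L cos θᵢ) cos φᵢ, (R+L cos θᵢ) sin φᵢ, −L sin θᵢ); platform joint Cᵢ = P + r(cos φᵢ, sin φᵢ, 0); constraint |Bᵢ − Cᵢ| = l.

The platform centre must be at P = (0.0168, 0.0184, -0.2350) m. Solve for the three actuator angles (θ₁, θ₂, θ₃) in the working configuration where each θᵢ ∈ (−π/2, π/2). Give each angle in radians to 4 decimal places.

θ₁ = 0.0003, θ₂ = 0.0869, θ₃ = 0.3491

φ1=0.0° → target in arm frame (0.0168, 0.0184)
  A cos θ + B sin θ = C:  0.1732·cos θ + -0.2350·sin θ = 0.1731
  θ1 = atan2(B,A) + arccos(C/0.2919) = 0.0003
arm 2 (φ=120.0°): x'=0.0075, y'=-0.0237
  A cos θ + B sin θ = C:  0.1825·cos θ + -0.2350·sin θ = 0.1614
  θ2 = atan2(B,A) + arccos(C/0.2975) = 0.0869
rotate P by −φ3: (-0.0243, 0.0053, -0.2350)
  A=0.2143, B=-0.2350, C=(l²−L²−A²−y'²−z²)/(2L)=0.1210
  γ=atan2(-0.2350,0.2143)=-0.8314;  ψ=arccos(0.3805)=1.1805;  θ3=γ+ψ≈0.3491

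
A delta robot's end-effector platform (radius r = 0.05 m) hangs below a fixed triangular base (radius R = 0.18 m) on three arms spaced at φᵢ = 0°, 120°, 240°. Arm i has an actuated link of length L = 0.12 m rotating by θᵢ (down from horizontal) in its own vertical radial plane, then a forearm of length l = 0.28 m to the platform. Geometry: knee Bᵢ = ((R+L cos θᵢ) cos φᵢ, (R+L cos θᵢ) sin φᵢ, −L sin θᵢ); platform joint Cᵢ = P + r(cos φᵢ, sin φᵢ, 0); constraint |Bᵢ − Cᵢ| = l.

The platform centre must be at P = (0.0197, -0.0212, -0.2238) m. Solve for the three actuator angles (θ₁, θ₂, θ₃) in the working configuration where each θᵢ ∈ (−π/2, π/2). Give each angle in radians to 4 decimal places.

θ₁ = 0.4362, θ₂ = 0.7858, θ₃ = 0.5237

arm 1 (φ=0.0°): x'=0.0197, y'=-0.0212
  A cos θ + B sin θ = C:  0.1103·cos θ + -0.2238·sin θ = 0.0054
  √(A²+B²)=0.2495;  θ1 = -1.1129+1.5491 ≈ 0.4362
arm 2 (φ=120.0°): x'=-0.0282, y'=-0.0065
  A=0.1582, B=-0.2238, C=(l²−L²−A²−y'²−z²)/(2L)=-0.0465
  √(A²+B²)=0.2741;  θ2 = -0.9554+1.7413 ≈ 0.7858
φ3=240.0° → target in arm frame (0.0085, 0.0277)
  A=0.1215, B=-0.2238, C=(l²−L²−A²−y'²−z²)/(2L)=-0.0067
  γ=atan2(-0.2238,0.1215)=-1.0735;  ψ=arccos(-0.0264)=1.5972;  θ3=γ+ψ≈0.5237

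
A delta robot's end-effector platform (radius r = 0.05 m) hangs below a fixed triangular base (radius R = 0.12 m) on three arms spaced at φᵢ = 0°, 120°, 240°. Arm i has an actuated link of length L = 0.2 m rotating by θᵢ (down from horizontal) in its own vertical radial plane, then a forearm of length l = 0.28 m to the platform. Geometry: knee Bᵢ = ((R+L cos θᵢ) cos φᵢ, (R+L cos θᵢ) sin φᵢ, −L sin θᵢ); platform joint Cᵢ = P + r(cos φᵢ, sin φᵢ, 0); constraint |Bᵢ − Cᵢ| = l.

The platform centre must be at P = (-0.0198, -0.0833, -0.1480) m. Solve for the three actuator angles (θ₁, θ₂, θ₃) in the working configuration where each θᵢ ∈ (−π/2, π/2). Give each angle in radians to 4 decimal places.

arm 1 (φ=0.0°): x'=-0.0198, y'=-0.0833
  e−x'=0.0898;  (l²−L²−(e−x')²−y'²−z²)/2L = 0.0037
  √(A²+B²)=0.1731;  θ1 = -1.0254+1.5492 ≈ 0.5238
arm 2 (φ=120.0°): x'=-0.0622, y'=0.0588
  e−x'=0.1322;  (l²−L²−(e−x')²−y'²−z²)/2L = -0.0111
  θ2 = atan2(B,A) + arccos(C/0.1985) = 0.7853
φ3=240.0° → target in arm frame (0.0820, 0.0245)
  e−x'=-0.0120;  (l²−L²−(e−x')²−y'²−z²)/2L = 0.0394
  θ3 = atan2(B,A) + arccos(C/0.1485) = -0.3496

θ₁ = 0.5238, θ₂ = 0.7853, θ₃ = -0.3496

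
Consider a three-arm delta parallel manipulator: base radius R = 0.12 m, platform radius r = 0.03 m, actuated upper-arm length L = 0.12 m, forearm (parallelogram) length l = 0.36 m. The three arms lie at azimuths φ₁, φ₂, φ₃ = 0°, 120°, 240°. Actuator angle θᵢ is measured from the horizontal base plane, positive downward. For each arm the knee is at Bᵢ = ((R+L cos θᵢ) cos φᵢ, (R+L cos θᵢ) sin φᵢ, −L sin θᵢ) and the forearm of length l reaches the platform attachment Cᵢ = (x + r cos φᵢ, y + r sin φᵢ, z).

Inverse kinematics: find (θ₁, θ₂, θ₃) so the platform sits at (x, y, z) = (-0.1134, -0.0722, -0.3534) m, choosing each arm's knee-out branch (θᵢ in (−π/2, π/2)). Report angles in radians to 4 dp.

φ1=0.0° → target in arm frame (-0.1134, -0.0722)
  A=0.2034, B=-0.3534, C=(l²−L²−A²−y'²−z²)/(2L)=-0.2345
  θ1 = atan2(B,A) + arccos(C/0.4078) = 1.1349
φ2=120.0° → target in arm frame (-0.0058, 0.1343)
  A=0.0958, B=-0.3534, C=(l²−L²−A²−y'²−z²)/(2L)=-0.1538
  √(A²+B²)=0.3662;  θ2 = -1.3060+2.0043 ≈ 0.6983
arm 3 (φ=240.0°): x'=0.1192, y'=-0.0621
  e−x'=-0.0292;  (l²−L²−(e−x')²−y'²−z²)/2L = -0.0600
  γ=atan2(-0.3534,-0.0292)=-1.6533;  ψ=arccos(-0.1692)=1.7409;  θ3=γ+ψ≈0.0875

θ₁ = 1.1349, θ₂ = 0.6983, θ₃ = 0.0875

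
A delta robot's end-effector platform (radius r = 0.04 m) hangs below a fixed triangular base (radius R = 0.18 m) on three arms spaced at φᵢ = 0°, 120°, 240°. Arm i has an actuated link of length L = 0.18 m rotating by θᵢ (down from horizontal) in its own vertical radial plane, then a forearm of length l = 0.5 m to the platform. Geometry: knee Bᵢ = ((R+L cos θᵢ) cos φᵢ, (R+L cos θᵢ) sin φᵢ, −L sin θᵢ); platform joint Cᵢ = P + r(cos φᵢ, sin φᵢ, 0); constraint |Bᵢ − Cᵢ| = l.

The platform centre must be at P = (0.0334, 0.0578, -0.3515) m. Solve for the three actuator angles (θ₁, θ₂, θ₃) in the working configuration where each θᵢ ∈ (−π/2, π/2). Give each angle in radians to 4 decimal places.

φ1=0.0° → target in arm frame (0.0334, 0.0578)
  A cos θ + B sin θ = C:  0.1066·cos θ + -0.3515·sin θ = 0.2204
  γ=atan2(-0.3515,0.1066)=-1.2763;  ψ=arccos(0.6000)=0.9273;  θ1=γ+ψ≈-0.3491
rotate P by −φ2: (0.0334, -0.0578, -0.3515)
  A cos θ + B sin θ = C:  0.1066·cos θ + -0.3515·sin θ = 0.2204
  θ2 = atan2(B,A) + arccos(C/0.3673) = -0.3488
rotate P by −φ3: (-0.0668, 0.0000, -0.3515)
  A cos θ + B sin θ = C:  0.2068·cos θ + -0.3515·sin θ = 0.1425
  θ3 = atan2(B,A) + arccos(C/0.4078) = 0.1747

θ₁ = -0.3491, θ₂ = -0.3488, θ₃ = 0.1747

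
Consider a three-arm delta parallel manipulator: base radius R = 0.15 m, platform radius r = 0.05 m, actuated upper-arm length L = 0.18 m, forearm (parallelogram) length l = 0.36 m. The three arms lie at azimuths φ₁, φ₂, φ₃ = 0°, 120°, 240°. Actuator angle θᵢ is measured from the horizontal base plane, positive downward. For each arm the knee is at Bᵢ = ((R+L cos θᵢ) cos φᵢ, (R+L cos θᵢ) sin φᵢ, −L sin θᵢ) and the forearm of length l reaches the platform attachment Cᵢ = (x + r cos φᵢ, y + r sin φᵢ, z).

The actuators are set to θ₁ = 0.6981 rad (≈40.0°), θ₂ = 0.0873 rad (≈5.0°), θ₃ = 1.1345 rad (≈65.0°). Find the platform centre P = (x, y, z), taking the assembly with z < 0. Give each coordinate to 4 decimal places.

centre 1 = (0.2379·cos0.0°, 0.2379·sin0.0°, -0.1157) = (0.2379, 0.0000, -0.1157)
centre 2 = (0.2793·cos120.0°, 0.2793·sin120.0°, -0.0157) = (-0.1397, 0.2419, -0.0157)
centre 3 = (0.1761·cos240.0°, 0.1761·sin240.0°, -0.1631) = (-0.0880, -0.1525, -0.1631)
subtract pairs → two planes through P
[-0.7551 0.4838 0.2000]·P = 0.0083;  [-0.6518 -0.3050 -0.0949]·P = -0.0124
Cramer: x(z) = 0.0063+0.0277z;  y(z) = 0.0270-0.3703z
sphere 1 gives Az²+Bz+C=0 with A=1.1379, B=0.1986, C=-0.0619;  B²−4AC=0.3210;  roots -0.3362, 0.1617;  negative root z = -0.3362
x = -0.0030, y = 0.1515

(-0.0030, 0.1515, -0.3362)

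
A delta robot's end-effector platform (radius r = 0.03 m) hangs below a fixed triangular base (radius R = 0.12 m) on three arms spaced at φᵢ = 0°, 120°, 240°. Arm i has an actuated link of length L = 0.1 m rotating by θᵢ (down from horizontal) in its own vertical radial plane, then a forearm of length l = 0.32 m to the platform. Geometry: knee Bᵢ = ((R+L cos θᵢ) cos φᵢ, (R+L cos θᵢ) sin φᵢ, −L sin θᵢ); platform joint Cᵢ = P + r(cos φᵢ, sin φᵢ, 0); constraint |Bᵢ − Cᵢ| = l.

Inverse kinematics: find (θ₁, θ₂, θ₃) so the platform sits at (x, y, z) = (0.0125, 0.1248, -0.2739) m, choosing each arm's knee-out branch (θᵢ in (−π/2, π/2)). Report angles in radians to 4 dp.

φ1=0.0° → target in arm frame (0.0125, 0.1248)
  A=0.0775, B=-0.2739, C=(l²−L²−A²−y'²−z²)/(2L)=-0.0210
  γ=atan2(-0.2739,0.0775)=-1.2951;  ψ=arccos(-0.0738)=1.6447;  θ1=γ+ψ≈0.3496
rotate P by −φ2: (0.1018, -0.0732, -0.2739)
  e−x'=-0.0118;  (l²−L²−(e−x')²−y'²−z²)/2L = 0.0594
  θ2 = atan2(B,A) + arccos(C/0.2742) = -0.2615
φ3=240.0° → target in arm frame (-0.1143, -0.0516)
  e−x'=0.2043;  (l²−L²−(e−x')²−y'²−z²)/2L = -0.1352
  θ3 = atan2(B,A) + arccos(C/0.3417) = 1.0476

θ₁ = 0.3496, θ₂ = -0.2615, θ₃ = 1.0476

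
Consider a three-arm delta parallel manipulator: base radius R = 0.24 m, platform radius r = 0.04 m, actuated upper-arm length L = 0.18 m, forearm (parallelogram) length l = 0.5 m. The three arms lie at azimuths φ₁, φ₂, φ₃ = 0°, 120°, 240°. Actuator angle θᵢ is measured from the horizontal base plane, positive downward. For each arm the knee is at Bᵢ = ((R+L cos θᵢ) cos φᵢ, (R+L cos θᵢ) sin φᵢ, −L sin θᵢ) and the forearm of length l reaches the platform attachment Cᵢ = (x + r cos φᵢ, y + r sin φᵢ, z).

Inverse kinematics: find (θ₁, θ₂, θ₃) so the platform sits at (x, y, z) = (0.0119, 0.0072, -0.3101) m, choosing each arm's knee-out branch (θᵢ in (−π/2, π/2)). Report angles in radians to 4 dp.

θ₁ = -0.1738, θ₂ = -0.0873, θ₃ = 0.0001

φ1=0.0° → target in arm frame (0.0119, 0.0072)
  A=0.1881, B=-0.3101, C=(l²−L²−A²−y'²−z²)/(2L)=0.2389
  γ=atan2(-0.3101,0.1881)=-1.0256;  ψ=arccos(0.6587)=0.8517;  θ1=γ+ψ≈-0.1738
arm 2 (φ=120.0°): x'=0.0003, y'=-0.0139
  A=0.1997, B=-0.3101, C=(l²−L²−A²−y'²−z²)/(2L)=0.2260
  θ2 = atan2(B,A) + arccos(C/0.3688) = -0.0873
φ3=240.0° → target in arm frame (-0.0122, 0.0067)
  A cos θ + B sin θ = C:  0.2122·cos θ + -0.3101·sin θ = 0.2121
  γ=atan2(-0.3101,0.2122)=-0.9707;  ψ=arccos(0.5646)=0.9709;  θ3=γ+ψ≈0.0001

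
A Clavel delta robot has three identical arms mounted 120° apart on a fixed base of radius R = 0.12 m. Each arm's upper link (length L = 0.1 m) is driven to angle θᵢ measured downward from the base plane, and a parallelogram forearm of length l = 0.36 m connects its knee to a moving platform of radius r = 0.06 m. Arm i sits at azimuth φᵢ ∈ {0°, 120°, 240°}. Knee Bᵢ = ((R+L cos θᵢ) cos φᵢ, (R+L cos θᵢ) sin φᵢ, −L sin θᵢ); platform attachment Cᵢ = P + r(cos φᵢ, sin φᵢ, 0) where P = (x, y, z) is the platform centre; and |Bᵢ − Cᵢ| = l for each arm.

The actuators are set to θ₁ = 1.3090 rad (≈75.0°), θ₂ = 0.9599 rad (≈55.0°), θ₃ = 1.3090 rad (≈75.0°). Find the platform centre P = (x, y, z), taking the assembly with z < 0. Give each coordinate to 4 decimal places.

arm 1 at φ=0.0°: (R−r)+L cos θ1 = 0.0859;  centre 1 = (0.0859, 0.0000, -0.0966)
centre 2 = (0.1174·cos120.0°, 0.1174·sin120.0°, -0.0819) = (-0.0587, 0.1016, -0.0819)
φ3=240.0°: virtual centre (-0.0429, -0.0744, -0.0966), radius l
eliminate P² terms by subtracting sphere 1 from 2 and 3
linear system: -0.2891x+0.2033y = 0.0038−0.0294z; -0.2576x+-0.1488y = 0.0000−0.0000z
Cramer: x(z) = -0.0059+0.0458z;  y(z) = 0.0102-0.0793z
quadratic in z: (1.0084)z²+(0.1832)z+(-0.1117)=0, √Δ=0.6959 → z ∈ {-0.4359, 0.2542}; z = -0.4359 (taking z<0)
x = -0.0258, y = 0.0448

(-0.0258, 0.0448, -0.4359)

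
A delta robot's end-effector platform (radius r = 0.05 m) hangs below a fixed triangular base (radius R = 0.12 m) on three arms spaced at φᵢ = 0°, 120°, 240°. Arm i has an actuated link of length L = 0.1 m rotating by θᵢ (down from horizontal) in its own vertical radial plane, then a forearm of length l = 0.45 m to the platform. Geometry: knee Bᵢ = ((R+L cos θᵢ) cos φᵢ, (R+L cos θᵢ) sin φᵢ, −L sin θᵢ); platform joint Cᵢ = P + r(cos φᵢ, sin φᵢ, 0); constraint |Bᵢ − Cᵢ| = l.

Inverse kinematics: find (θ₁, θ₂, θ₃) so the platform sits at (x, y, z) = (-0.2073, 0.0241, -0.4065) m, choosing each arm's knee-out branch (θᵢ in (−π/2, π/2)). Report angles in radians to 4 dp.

φ1=0.0° → target in arm frame (-0.2073, 0.0241)
  A cos θ + B sin θ = C:  0.2773·cos θ + -0.4065·sin θ = -0.2511
  √(A²+B²)=0.4921;  θ1 = -0.9721+2.1063 ≈ 1.1342
arm 2 (φ=120.0°): x'=0.1245, y'=0.1675
  e−x'=-0.0545;  (l²−L²−(e−x')²−y'²−z²)/2L = -0.0188
  γ=atan2(-0.4065,-0.0545)=-1.7041;  ψ=arccos(-0.0459)=1.6167;  θ2=γ+ψ≈-0.0874
rotate P by −φ3: (0.0828, -0.1916, -0.4065)
  e−x'=-0.0128;  (l²−L²−(e−x')²−y'²−z²)/2L = -0.0480
  √(A²+B²)=0.4067;  θ3 = -1.6022+1.6892 ≈ 0.0870

θ₁ = 1.1342, θ₂ = -0.0874, θ₃ = 0.0870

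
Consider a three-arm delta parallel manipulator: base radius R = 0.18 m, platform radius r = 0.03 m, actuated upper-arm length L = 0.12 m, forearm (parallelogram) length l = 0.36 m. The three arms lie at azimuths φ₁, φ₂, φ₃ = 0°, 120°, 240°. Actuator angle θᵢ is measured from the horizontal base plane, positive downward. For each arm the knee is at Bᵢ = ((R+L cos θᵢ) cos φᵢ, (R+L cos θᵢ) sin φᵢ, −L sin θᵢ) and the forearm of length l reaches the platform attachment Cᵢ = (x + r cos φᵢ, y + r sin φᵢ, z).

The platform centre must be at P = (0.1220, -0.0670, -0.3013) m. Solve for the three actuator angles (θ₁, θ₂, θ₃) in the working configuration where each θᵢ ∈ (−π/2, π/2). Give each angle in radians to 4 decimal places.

rotate P by −φ1: (0.1220, -0.0670, -0.3013)
  A=0.0280, B=-0.3013, C=(l²−L²−A²−y'²−z²)/(2L)=0.0798
  γ=atan2(-0.3013,0.0280)=-1.4781;  ψ=arccos(0.2636)=1.3040;  θ1=γ+ψ≈-0.1741
arm 2 (φ=120.0°): x'=-0.1190, y'=-0.0722
  A cos θ + B sin θ = C:  0.2690·cos θ + -0.3013·sin θ = -0.2215
  γ=atan2(-0.3013,0.2690)=-0.8419;  ψ=arccos(-0.5484)=2.1512;  θ2=γ+ψ≈1.3093
arm 3 (φ=240.0°): x'=-0.0030, y'=0.1392
  A=0.1530, B=-0.3013, C=(l²−L²−A²−y'²−z²)/(2L)=-0.0764
  θ3 = atan2(B,A) + arccos(C/0.3379) = 0.6980

θ₁ = -0.1741, θ₂ = 1.3093, θ₃ = 0.6980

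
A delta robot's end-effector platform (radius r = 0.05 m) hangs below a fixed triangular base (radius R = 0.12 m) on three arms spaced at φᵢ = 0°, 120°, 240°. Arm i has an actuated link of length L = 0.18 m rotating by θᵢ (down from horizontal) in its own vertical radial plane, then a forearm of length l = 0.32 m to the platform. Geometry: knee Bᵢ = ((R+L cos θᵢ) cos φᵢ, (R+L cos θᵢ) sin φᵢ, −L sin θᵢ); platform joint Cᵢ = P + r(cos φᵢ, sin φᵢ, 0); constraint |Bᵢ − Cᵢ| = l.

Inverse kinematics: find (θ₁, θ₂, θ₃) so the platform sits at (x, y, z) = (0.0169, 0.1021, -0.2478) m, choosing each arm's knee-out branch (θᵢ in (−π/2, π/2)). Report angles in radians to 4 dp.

θ₁ = 0.2621, θ₂ = -0.0871, θ₃ = 0.7852

rotate P by −φ1: (0.0169, 0.1021, -0.2478)
  e−x'=0.0531;  (l²−L²−(e−x')²−y'²−z²)/2L = -0.0129
  γ=atan2(-0.2478,0.0531)=-1.3597;  ψ=arccos(-0.0510)=1.6218;  θ1=γ+ψ≈0.2621
φ2=120.0° → target in arm frame (0.0800, -0.0657)
  A cos θ + B sin θ = C:  -0.0100·cos θ + -0.2478·sin θ = 0.0116
  γ=atan2(-0.2478,-0.0100)=-1.6110;  ψ=arccos(0.0468)=1.5239;  θ2=γ+ψ≈-0.0871
φ3=240.0° → target in arm frame (-0.0969, -0.0364)
  A cos θ + B sin θ = C:  0.1669·cos θ + -0.2478·sin θ = -0.0572
  √(A²+B²)=0.2987;  θ3 = -0.9781+1.7633 ≈ 0.7852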